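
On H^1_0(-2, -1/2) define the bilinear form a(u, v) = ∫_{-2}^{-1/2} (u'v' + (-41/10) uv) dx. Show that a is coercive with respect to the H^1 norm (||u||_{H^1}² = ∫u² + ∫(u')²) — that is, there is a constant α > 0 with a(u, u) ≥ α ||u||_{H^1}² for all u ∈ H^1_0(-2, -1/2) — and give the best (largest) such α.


α = (-369 + 40*π^2)/(10*(9 + 4*π^2))

Coercivity of a(·,·) on H^1_0(-2, -1/2) means a(u, u) ≥ α ||u||_{H^1}² for every u ∈ H^1_0.
The interval has length L = 3/2, and Poincaré/coercivity depend only on L. Here a(u, u) = ∫(u')² + (-41/10)·∫u².
Here c = -41/10 < 0 with |c| < (π/L)² = 4*π^2/9, so coercivity still holds. The condition a(u,u) ≥ α||u||_{H^1}² reads (1−α)∫(u')² ≥ (α−c)∫u². Any admissible α is ≤ 1 (rapidly oscillating u have ∫u²/∫(u')² → 0), and α = 1 would force 0 ≥ (1−c)∫u², impossible since c < 1; so 1−α > 0. By the sharp Poincaré inequality on H^1_0 of an interval of length L, ∫(u')² ≥ (π/L)²∫u² with equality for the first sine mode sin(π(x−x₀)/L) (x₀ the left endpoint), so the inequality holds for all u iff (1−α)(π/L)² ≥ α − c, i.e. α ≤ ((π/L)² + c)/((π/L)² + 1) = (1 + c(L/π)²)/(1 + (L/π)²). (Direct route, valid since c ≤ 0: Poincaré gives c∫u² ≥ c(L/π)²∫(u')², so a(u,u) ≥ (1 + c(L/π)²)∫(u')², while ||u||_{H^1}² ≤ (1 + (L/π)²)∫(u')²; dividing yields the same α.) With (π/L)² = 4*π^2/9 and c = -41/10, the largest admissible constant is α = ((π/L)² + c)/((π/L)² + 1).
Simplifying, α = (-369 + 40*π^2)/(10*(9 + 4*π^2)).


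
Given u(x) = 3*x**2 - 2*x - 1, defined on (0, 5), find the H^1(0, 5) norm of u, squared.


||u||_{H^1}^2 = 14825/3

The H^1 norm (squared) on an interval (0, L) is
  ||u||_{H^1}^2 = ∫_0^L u(x)^2 dx + ∫_0^L u'(x)^2 dx.
Compute u'(x) = 6*x - 2.
Then u(x)^2 = 9*x**4 - 12*x**3 - 2*x**2 + 4*x + 1 and u'(x)^2 = 36*x**2 - 24*x + 4.
Integrate each monomial from 0 to 5 using ∫_0^5 c·x^n dx = c·5^(n+1)/(n+1):
  ∫_0^5 u(x)^2 dx = ∫_0^5 (9*x^4 - 12*x^3 - 2*x^2 + 4*x + 1) dx. Term by term:
    ∫_0^5 9*x^4 dx = 5625;  ∫_0^5 -12*x^3 dx = -1875;  ∫_0^5 -2*x^2 dx = -250/3;
    ∫_0^5 4*x dx = 50;  ∫_0^5 1 dx = 5.
  Sum: 5625 − 1875 − 250/3 + 50 + 5 = 11165/3.
  ∫_0^5 u'(x)^2 dx = ∫_0^5 (36*x^2 - 24*x + 4) dx. Term by term:
    ∫_0^5 36*x^2 dx = 1500;  ∫_0^5 -24*x dx = -300;  ∫_0^5 4 dx = 20.
  Sum: 1500 − 300 + 20 = 1220.
Adding: ||u||_{H^1}^2 = 11165/3 + 1220 = 14825/3.


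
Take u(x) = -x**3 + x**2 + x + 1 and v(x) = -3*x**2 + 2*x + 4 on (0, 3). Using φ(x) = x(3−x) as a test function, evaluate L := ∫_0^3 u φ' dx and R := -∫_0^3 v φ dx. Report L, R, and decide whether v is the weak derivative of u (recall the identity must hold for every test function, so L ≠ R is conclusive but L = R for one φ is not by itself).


LHS = 369/20, RHS = 99/20. No, v is not the weak derivative of u.

u(x) = -x**3 + x**2 + x + 1, classical derivative u'(x) = -3*x**2 + 2*x + 1.
φ(x) = x(3−x), so φ'(x) = 3 - 2*x.
Note φ(0) = φ(3) = 0, so the boundary term u·φ vanishes.
LHS = ∫_0^3 u(x) φ'(x) dx = ∫_0^3 (2*x^4 - 5*x^3 + x^2 + x + 3) dx. Term by term:
  ∫_0^3 2*x^4 dx = 486/5;  ∫_0^3 -5*x^3 dx = -405/4;  ∫_0^3 x^2 dx = 9;
  ∫_0^3 x dx = 9/2;  ∫_0^3 3 dx = 9.
Sum: 486/5 − 405/4 + 9 + 9/2 + 9 = 369/20.
So LHS = 369/20.
∫_0^3 v(x) φ(x) dx = ∫_0^3 (3*x^4 - 11*x^3 + 2*x^2 + 12*x) dx. Term by term:
  ∫_0^3 3*x^4 dx = 729/5;  ∫_0^3 -11*x^3 dx = -891/4;  ∫_0^3 2*x^2 dx = 18;
  ∫_0^3 12*x dx = 54.
Sum: 729/5 − 891/4 + 18 + 54 = -99/20.
So RHS = -∫_0^3 v(x) φ(x) dx = 99/20.
LHS − RHS = 27/2 ≠ 0, so the identity fails.
(For a valid weak derivative the identity must hold for EVERY test function, in particular this one. The failure shows v is NOT the weak derivative of u.)
Correct weak derivative would be u'(x) = -3*x**2 + 2*x + 1.


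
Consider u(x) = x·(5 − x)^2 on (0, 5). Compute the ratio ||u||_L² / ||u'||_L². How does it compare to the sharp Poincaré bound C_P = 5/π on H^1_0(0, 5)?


||u||_L² / ||u'||_L² = 5*sqrt(14)/14 < C_P = 5/π.

u(x) = x·(5 − x)^2, so u'(x) = (x - 5)*(3*x - 5).
u(x) = x·(5 − x)^2 vanishes at x = 0 and x = 5, so u ∈ H^1_0(0, 5). Differentiate via the product rule and integrate the resulting polynomials term by term.
  ∫_0^5 u² dx = ∫_0^5 (x^6 - 20*x^5 + 150*x^4 - 500*x^3 + 625*x^2) dx. Term by term:
    ∫_0^5 x^6 dx = 78125/7;  ∫_0^5 -20*x^5 dx = -156250/3;  ∫_0^5 150*x^4 dx = 93750;
    ∫_0^5 -500*x^3 dx = -78125;  ∫_0^5 625*x^2 dx = 78125/3.
  Sum: 78125/7 − 156250/3 + 93750 − 78125 + 78125/3 = 15625/21.
  ∫_0^5 (u')² dx = ∫_0^5 (9*x^4 - 120*x^3 + 550*x^2 - 1000*x + 625) dx. Term by term:
    ∫_0^5 9*x^4 dx = 5625;  ∫_0^5 -120*x^3 dx = -18750;  ∫_0^5 550*x^2 dx = 68750/3;
    ∫_0^5 -1000*x dx = -12500;  ∫_0^5 625 dx = 3125.
  Sum: 5625 − 18750 + 68750/3 − 12500 + 3125 = 1250/3.
∫_0^5 u² dx = 15625/21, so ||u||_L² = 125*sqrt(21)/21.
∫_0^5 (u')² dx = 1250/3, so ||u'||_L² = 25*sqrt(6)/3.
Ratio ||u||_L² / ||u'||_L² = 5*sqrt(14)/14.
Sharp Poincaré constant on H^1_0(0, 5) is C_P = L/π = 5/π, achieved by sin(π/5·x).
A polynomial bump cannot attain the sharp Poincaré constant (only the first sine eigenfunction does), so the ratio is strictly less than C_P, consistent with ||u||_L² ≤ C_P ||u'||_L².


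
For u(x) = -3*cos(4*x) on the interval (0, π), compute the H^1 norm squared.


||u||_{H^1(0,π)}^2 = 153*π/2

u'(x) = 12*sin(4*x).
Expand u² and (u')² and integrate term by term on (0, π), using: for integers n ≥ 1, ∫_0^π sin²(nx) dx = ∫_0^π cos²(nx) dx = π/2; for n ≠ n', ∫_0^π sin(nx)sin(n'x) dx = ∫_0^π cos(nx)cos(n'x) dx = 0; and by product-to-sum, ∫_0^π sin(nx)cos(n'x) dx = ½∫_0^π [sin((n+n')x) + sin((n−n')x)] dx, which is 0 when n+n' is even and 2n/(n²−n'²) when n+n' is odd (it need not vanish on (0, π)).
  u² squared terms: (-3)²·∫cos(4x)² dx = 9·π/2 = 9*π/2.
  So ∫_0^π u² dx = 9*π/2.
  (u')² squared terms: (12)²·∫sin(4x)² dx = 144·π/2 = 72*π.
  So ∫_0^π (u')² dx = 72*π.
||u||_{H^1}^2 = (9*π/2) + (72*π) = 153*π/2.


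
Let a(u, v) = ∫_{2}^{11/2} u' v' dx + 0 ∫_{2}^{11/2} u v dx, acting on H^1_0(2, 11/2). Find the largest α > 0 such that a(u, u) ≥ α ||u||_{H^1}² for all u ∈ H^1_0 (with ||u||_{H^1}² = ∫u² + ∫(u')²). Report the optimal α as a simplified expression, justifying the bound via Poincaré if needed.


α = 4*π^2/(4*π^2 + 49)

Coercivity of a(·,·) on H^1_0(2, 11/2) means a(u, u) ≥ α ||u||_{H^1}² for every u ∈ H^1_0.
The interval has length L = 7/2, and Poincaré/coercivity depend only on L. Here a(u, u) = ∫(u')² + (0)·∫u².
Here c = 0, so a(u,u) = ∫(u')² alone. The condition a(u,u) ≥ α||u||_{H^1}² reads (1−α)∫(u')² ≥ (α−c)∫u². Any admissible α is ≤ 1 (rapidly oscillating u have ∫u²/∫(u')² → 0), and α = 1 would force 0 ≥ (1−c)∫u², impossible since c < 1; so 1−α > 0. By the sharp Poincaré inequality on H^1_0 of an interval of length L, ∫(u')² ≥ (π/L)²∫u² with equality for the first sine mode sin(π(x−x₀)/L) (x₀ the left endpoint), so the inequality holds for all u iff (1−α)(π/L)² ≥ α − c, i.e. α ≤ ((π/L)² + c)/((π/L)² + 1) = (1 + c(L/π)²)/(1 + (L/π)²). (Direct route, valid since c ≤ 0: Poincaré gives c∫u² ≥ c(L/π)²∫(u')², so a(u,u) ≥ (1 + c(L/π)²)∫(u')², while ||u||_{H^1}² ≤ (1 + (L/π)²)∫(u')²; dividing yields the same α.) With (π/L)² = 4*π^2/49 and c = 0, the largest admissible constant is α = ((π/L)² + c)/((π/L)² + 1).
Simplifying, α = 4*π^2/(4*π^2 + 49).


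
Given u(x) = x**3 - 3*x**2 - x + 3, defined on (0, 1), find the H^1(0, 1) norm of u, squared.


||u||_{H^1}^2 = 1436/105

The H^1 norm (squared) on an interval (0, L) is
  ||u||_{H^1}^2 = ∫_0^L u(x)^2 dx + ∫_0^L u'(x)^2 dx.
Compute u'(x) = 3*x**2 - 6*x - 1.
Then u(x)^2 = x**6 - 6*x**5 + 7*x**4 + 12*x**3 - 17*x**2 - 6*x + 9 and u'(x)^2 = 9*x**4 - 36*x**3 + 30*x**2 + 12*x + 1.
Integrate each monomial from 0 to 1 using ∫_0^1 c·x^n dx = c·1^(n+1)/(n+1):
  ∫_0^1 u(x)^2 dx = ∫_0^1 (x^6 - 6*x^5 + 7*x^4 + 12*x^3 - 17*x^2 - 6*x + 9) dx. Term by term:
    ∫_0^1 x^6 dx = 1/7;  ∫_0^1 -6*x^5 dx = -1;  ∫_0^1 7*x^4 dx = 7/5;
    ∫_0^1 12*x^3 dx = 3;  ∫_0^1 -17*x^2 dx = -17/3;  ∫_0^1 -6*x dx = -3;
    ∫_0^1 9 dx = 9.
  Sum: 1/7 − 1 + 7/5 + 3 − 17/3 − 3 + 9 = 407/105.
  ∫_0^1 u'(x)^2 dx = ∫_0^1 (9*x^4 - 36*x^3 + 30*x^2 + 12*x + 1) dx. Term by term:
    ∫_0^1 9*x^4 dx = 9/5;  ∫_0^1 -36*x^3 dx = -9;  ∫_0^1 30*x^2 dx = 10;
    ∫_0^1 12*x dx = 6;  ∫_0^1 1 dx = 1.
  Sum: 9/5 − 9 + 10 + 6 + 1 = 49/5.
Adding: ||u||_{H^1}^2 = 407/105 + 49/5 = 1436/105.


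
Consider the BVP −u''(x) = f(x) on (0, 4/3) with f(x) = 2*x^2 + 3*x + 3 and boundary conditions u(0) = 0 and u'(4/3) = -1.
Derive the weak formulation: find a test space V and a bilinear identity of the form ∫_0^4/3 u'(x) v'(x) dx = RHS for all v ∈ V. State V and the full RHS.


V = {v ∈ H^1(0, 4/3) : v(0) = 0} (test functions vanish at x = 0 where u is specified); weak form: ∫_0^4/3 u'v' dx = ∫_0^4/3 (2*x^2 + 3*x + 3) v dx − v(4/3) for all v ∈ V.

Multiply both sides by a test function v and integrate from 0 to 4/3:
  ∫_0^4/3 −u''(x) v(x) dx = ∫_0^4/3 f(x) v(x) dx.
Integrate the LHS by parts once:
  ∫_0^4/3 −u'' v dx = −[u'(x) v(x)]_0^4/3 + ∫_0^4/3 u'(x) v'(x) dx.
Thus ∫_0^4/3 u'(x) v'(x) dx = ∫_0^4/3 f(x) v(x) dx + [u'(x) v(x)]_0^4/3.
Choose V so that boundary terms are either known or forced to vanish.
Mixed BC: u(0) = 0 (Dirichlet) and u'(4/3) = -1 (Neumann). Define V = {v ∈ H^1(0, 4/3) : v(0) = 0}. Then [u' v]_0^4/3 = u'(4/3)·v(4/3) − u'(0)·0 = − v(4/3).
Weak formulation: find u (satisfying any essential BC) such that ∫_0^4/3 u'(x) v'(x) dx = ∫_0^4/3 f v dx − v(4/3) for all v ∈ V (Dirichlet at 0 absorbed into V; Neumann datum at x = 4/3 contributes the boundary term).
Substituting f(x) = 2*x^2 + 3*x + 3, the right-hand side is ∫_0^4/3 (2*x^2 + 3*x + 3) v dx − v(4/3).


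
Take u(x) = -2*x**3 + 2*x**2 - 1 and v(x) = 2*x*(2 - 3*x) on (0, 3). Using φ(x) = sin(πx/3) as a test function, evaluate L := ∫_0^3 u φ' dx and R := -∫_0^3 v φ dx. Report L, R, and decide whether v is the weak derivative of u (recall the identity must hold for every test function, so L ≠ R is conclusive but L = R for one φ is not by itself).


LHS = -648/π^3 + 126/π, RHS = -648/π^3 + 126/π. Yes, v = u' weakly.

u(x) = -2*x**3 + 2*x**2 - 1, classical derivative u'(x) = -6*x**2 + 4*x.
φ(x) = sin(πx/3), so φ'(x) = π*cos(π*x/3)/3.
Note φ(0) = φ(3) = 0, so the boundary term u·φ vanishes.
LHS = ∫_0^3 u(x) φ'(x) dx = ∫_0^3 (-2*π*x^3*cos(π*x/3)/3 + 2*π*x^2*cos(π*x/3)/3 - π*cos(π*x/3)/3) dx. Term by term:
  ∫_0^3 -π*cos(π*x/3)/3 dx = 0;  ∫_0^3 -2*π*x^3*cos(π*x/3)/3 dx = -648/π^3 + 162/π;  ∫_0^3 2*π*x^2*cos(π*x/3)/3 dx = -36/π.
Sum: 0 + -648/π^3 + 162/π − 36/π = -648/π^3 + 126/π.
So LHS = -648/π^3 + 126/π.
∫_0^3 v(x) φ(x) dx = ∫_0^3 (-6*x^2*sin(π*x/3) + 4*x*sin(π*x/3)) dx. Term by term:
  ∫_0^3 -6*x^2*sin(π*x/3) dx = -162/π + 648/π^3;  ∫_0^3 4*x*sin(π*x/3) dx = 36/π.
Sum: -162/π + 648/π^3 + 36/π = -126/π + 648/π^3.
So RHS = -∫_0^3 v(x) φ(x) dx = -648/π^3 + 126/π.
LHS = RHS, so the identity holds for this test φ.
Moreover u is smooth here and v(x) = u'(x) = -6*x**2 + 4*x pointwise, so the identity holds for every test function. Hence v is the weak derivative of u.


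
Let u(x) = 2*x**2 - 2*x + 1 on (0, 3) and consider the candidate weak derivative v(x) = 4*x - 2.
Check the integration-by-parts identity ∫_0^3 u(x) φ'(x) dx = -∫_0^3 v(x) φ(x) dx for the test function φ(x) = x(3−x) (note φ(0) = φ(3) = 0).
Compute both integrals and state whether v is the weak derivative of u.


LHS = -18, RHS = -18. Yes, v = u' weakly.

u(x) = 2*x**2 - 2*x + 1, classical derivative u'(x) = 4*x - 2.
φ(x) = x(3−x), so φ'(x) = 3 - 2*x.
Note φ(0) = φ(3) = 0, so the boundary term u·φ vanishes.
LHS = ∫_0^3 u(x) φ'(x) dx = ∫_0^3 (-4*x^3 + 10*x^2 - 8*x + 3) dx. Term by term:
  ∫_0^3 -4*x^3 dx = -81;  ∫_0^3 10*x^2 dx = 90;  ∫_0^3 -8*x dx = -36;
  ∫_0^3 3 dx = 9.
Sum: -81 + 90 − 36 + 9 = -18.
So LHS = -18.
∫_0^3 v(x) φ(x) dx = ∫_0^3 (-4*x^3 + 14*x^2 - 6*x) dx. Term by term:
  ∫_0^3 -4*x^3 dx = -81;  ∫_0^3 14*x^2 dx = 126;  ∫_0^3 -6*x dx = -27.
Sum: -81 + 126 − 27 = 18.
So RHS = -∫_0^3 v(x) φ(x) dx = -18.
LHS = RHS, so the identity holds for this test φ.
Moreover u is smooth here and v(x) = u'(x) = 4*x - 2 pointwise, so the identity holds for every test function. Hence v is the weak derivative of u.


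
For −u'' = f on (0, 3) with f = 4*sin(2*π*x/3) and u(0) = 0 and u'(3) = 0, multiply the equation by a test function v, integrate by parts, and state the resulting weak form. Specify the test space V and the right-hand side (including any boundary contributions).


V = {v ∈ H^1(0, 3) : v(0) = 0} (test functions vanish at x = 0 where u is specified); weak form: ∫_0^3 u'v' dx = ∫_0^3 (4*sin(2*π*x/3)) v dx for all v ∈ V.

Multiply both sides by a test function v and integrate from 0 to 3:
  ∫_0^3 −u''(x) v(x) dx = ∫_0^3 f(x) v(x) dx.
Integrate the LHS by parts once:
  ∫_0^3 −u'' v dx = −[u'(x) v(x)]_0^3 + ∫_0^3 u'(x) v'(x) dx.
Thus ∫_0^3 u'(x) v'(x) dx = ∫_0^3 f(x) v(x) dx + [u'(x) v(x)]_0^3.
Choose V so that boundary terms are either known or forced to vanish.
Mixed BC: u(0) = 0 (Dirichlet) and u'(3) = 0 (Neumann). Define V = {v ∈ H^1(0, 3) : v(0) = 0}. Then [u' v]_0^3 = u'(3)·v(3) − u'(0)·0 = 0.
Weak formulation: find u (satisfying any essential BC) such that ∫_0^3 u'(x) v'(x) dx = ∫_0^3 f v dx for all v ∈ V (Dirichlet at 0 absorbed into V; the Neumann datum at x = 3 is zero, so no boundary term remains).
Substituting f(x) = 4*sin(2*π*x/3), the right-hand side is ∫_0^3 (4*sin(2*π*x/3)) v dx.


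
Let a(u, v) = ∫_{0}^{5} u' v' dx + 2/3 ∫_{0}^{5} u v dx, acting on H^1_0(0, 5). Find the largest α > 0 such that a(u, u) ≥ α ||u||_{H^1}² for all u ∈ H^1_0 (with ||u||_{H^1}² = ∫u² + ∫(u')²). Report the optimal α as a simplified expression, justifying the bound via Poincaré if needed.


α = (π^2 + 50/3)/(π^2 + 25)

Coercivity of a(·,·) on H^1_0(0, 5) means a(u, u) ≥ α ||u||_{H^1}² for every u ∈ H^1_0.
The interval has length L = 5, and Poincaré/coercivity depend only on L. Here a(u, u) = ∫(u')² + (2/3)·∫u².
Here 0 < c = 2/3 < 1. The condition a(u,u) ≥ α||u||_{H^1}² reads (1−α)∫(u')² ≥ (α−c)∫u². Any admissible α is ≤ 1 (rapidly oscillating u have ∫u²/∫(u')² → 0), and α = 1 would force 0 ≥ (1−c)∫u², impossible since c < 1; so 1−α > 0. By the sharp Poincaré inequality on H^1_0 of an interval of length L, ∫(u')² ≥ (π/L)²∫u² with equality for the first sine mode sin(π(x−x₀)/L) (x₀ the left endpoint), so the inequality holds for all u iff (1−α)(π/L)² ≥ α − c, i.e. α ≤ ((π/L)² + c)/((π/L)² + 1) = (1 + c(L/π)²)/(1 + (L/π)²). With (π/L)² = π^2/25 and c = 2/3, the largest admissible constant is α = ((π/L)² + c)/((π/L)² + 1).
Simplifying, α = (π^2 + 50/3)/(π^2 + 25).


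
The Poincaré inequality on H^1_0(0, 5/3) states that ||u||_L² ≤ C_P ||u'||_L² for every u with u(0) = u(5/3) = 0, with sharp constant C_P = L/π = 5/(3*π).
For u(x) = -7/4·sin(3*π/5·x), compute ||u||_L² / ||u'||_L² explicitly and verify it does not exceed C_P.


||u||_L² / ||u'||_L² = 5/(3*π) = C_P.

u(x) = -7/4·sin(3*π/5·x), so u'(x) = -21*π*cos(3*π*x/5)/20.
Writing u(x) = A·sin(kπx/L) with A = -7/4 and k = 1, use ∫_0^L sin²(kπx/L) dx = L/2 and ∫_0^L cos²(kπx/L) dx = L/2.
u² = 49/16·sin²(3*π/5·x) and (u')² = 441*π^2/400·cos²(3*π/5·x), and each of sin², cos² integrates to L/2 = 5/6 over (0, 5/3).
∫_0^5/3 u² dx = 245/96, so ||u||_L² = 7*sqrt(30)/24.
∫_0^5/3 (u')² dx = 147*π^2/160, so ||u'||_L² = 7*sqrt(30)*π/40.
Ratio ||u||_L² / ||u'||_L² = 5/(3*π).
Sharp Poincaré constant on H^1_0(0, 5/3) is C_P = L/π = 5/(3*π), achieved by sin(3*π/5·x).
This is the k = 1 eigenfunction (up to amplitude), so the ratio equals the sharp Poincaré constant exactly.


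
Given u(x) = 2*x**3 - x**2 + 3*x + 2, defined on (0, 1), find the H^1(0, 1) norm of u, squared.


||u||_{H^1}^2 = 6763/210

The H^1 norm (squared) on an interval (0, L) is
  ||u||_{H^1}^2 = ∫_0^L u(x)^2 dx + ∫_0^L u'(x)^2 dx.
Compute u'(x) = 6*x**2 - 2*x + 3.
Then u(x)^2 = 4*x**6 - 4*x**5 + 13*x**4 + 2*x**3 + 5*x**2 + 12*x + 4 and u'(x)^2 = 36*x**4 - 24*x**3 + 40*x**2 - 12*x + 9.
Integrate each monomial from 0 to 1 using ∫_0^1 c·x^n dx = c·1^(n+1)/(n+1):
  ∫_0^1 u(x)^2 dx = ∫_0^1 (4*x^6 - 4*x^5 + 13*x^4 + 2*x^3 + 5*x^2 + 12*x + 4) dx. Term by term:
    ∫_0^1 4*x^6 dx = 4/7;  ∫_0^1 -4*x^5 dx = -2/3;  ∫_0^1 13*x^4 dx = 13/5;
    ∫_0^1 2*x^3 dx = 1/2;  ∫_0^1 5*x^2 dx = 5/3;  ∫_0^1 12*x dx = 6;
    ∫_0^1 4 dx = 4.
  Sum: 4/7 − 2/3 + 13/5 + 1/2 + 5/3 + 6 + 4 = 1027/70.
  ∫_0^1 u'(x)^2 dx = ∫_0^1 (36*x^4 - 24*x^3 + 40*x^2 - 12*x + 9) dx. Term by term:
    ∫_0^1 36*x^4 dx = 36/5;  ∫_0^1 -24*x^3 dx = -6;  ∫_0^1 40*x^2 dx = 40/3;
    ∫_0^1 -12*x dx = -6;  ∫_0^1 9 dx = 9.
  Sum: 36/5 − 6 + 40/3 − 6 + 9 = 263/15.
Adding: ||u||_{H^1}^2 = 1027/70 + 263/15 = 6763/210.


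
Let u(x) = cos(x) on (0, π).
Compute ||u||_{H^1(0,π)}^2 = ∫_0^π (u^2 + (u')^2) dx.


||u||_{H^1(0,π)}^2 = π

u'(x) = -sin(x).
Expand u² and (u')² and integrate term by term on (0, π), using: for integers n ≥ 1, ∫_0^π sin²(nx) dx = ∫_0^π cos²(nx) dx = π/2; for n ≠ n', ∫_0^π sin(nx)sin(n'x) dx = ∫_0^π cos(nx)cos(n'x) dx = 0; and by product-to-sum, ∫_0^π sin(nx)cos(n'x) dx = ½∫_0^π [sin((n+n')x) + sin((n−n')x)] dx, which is 0 when n+n' is even and 2n/(n²−n'²) when n+n' is odd (it need not vanish on (0, π)).
  u² squared terms: (1)²·∫cos(x)² dx = 1·π/2 = π/2.
  So ∫_0^π u² dx = π/2.
  (u')² squared terms: (-1)²·∫sin(x)² dx = 1·π/2 = π/2.
  So ∫_0^π (u')² dx = π/2.
||u||_{H^1}^2 = (π/2) + (π/2) = π.


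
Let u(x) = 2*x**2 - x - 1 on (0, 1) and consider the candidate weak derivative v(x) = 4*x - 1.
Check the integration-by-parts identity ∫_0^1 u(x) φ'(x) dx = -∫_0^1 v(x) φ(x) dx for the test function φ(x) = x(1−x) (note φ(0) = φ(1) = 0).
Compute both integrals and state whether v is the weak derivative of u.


LHS = -1/6, RHS = -1/6. Yes, v = u' weakly.

u(x) = 2*x**2 - x - 1, classical derivative u'(x) = 4*x - 1.
φ(x) = x(1−x), so φ'(x) = 1 - 2*x.
Note φ(0) = φ(1) = 0, so the boundary term u·φ vanishes.
LHS = ∫_0^1 u(x) φ'(x) dx = ∫_0^1 (-4*x^3 + 4*x^2 + x - 1) dx. Term by term:
  ∫_0^1 -4*x^3 dx = -1;  ∫_0^1 4*x^2 dx = 4/3;  ∫_0^1 x dx = 1/2;
  ∫_0^1 -1 dx = -1.
Sum: -1 + 4/3 + 1/2 − 1 = -1/6.
So LHS = -1/6.
∫_0^1 v(x) φ(x) dx = ∫_0^1 (-4*x^3 + 5*x^2 - x) dx. Term by term:
  ∫_0^1 -4*x^3 dx = -1;  ∫_0^1 5*x^2 dx = 5/3;  ∫_0^1 -x dx = -1/2.
Sum: -1 + 5/3 − 1/2 = 1/6.
So RHS = -∫_0^1 v(x) φ(x) dx = -1/6.
LHS = RHS, so the identity holds for this test φ.
Moreover u is smooth here and v(x) = u'(x) = 4*x - 1 pointwise, so the identity holds for every test function. Hence v is the weak derivative of u.


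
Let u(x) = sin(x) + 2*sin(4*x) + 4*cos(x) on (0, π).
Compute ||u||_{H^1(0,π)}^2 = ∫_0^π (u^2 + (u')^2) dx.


||u||_{H^1(0,π)}^2 = 256/15 + 51*π

u'(x) = -4*sin(x) + cos(x) + 8*cos(4*x).
Expand u² and (u')² and integrate term by term on (0, π), using: for integers n ≥ 1, ∫_0^π sin²(nx) dx = ∫_0^π cos²(nx) dx = π/2; for n ≠ n', ∫_0^π sin(nx)sin(n'x) dx = ∫_0^π cos(nx)cos(n'x) dx = 0; and by product-to-sum, ∫_0^π sin(nx)cos(n'x) dx = ½∫_0^π [sin((n+n')x) + sin((n−n')x)] dx, which is 0 when n+n' is even and 2n/(n²−n'²) when n+n' is odd (it need not vanish on (0, π)).
  u² squared terms: (2)²·∫sin(4x)² dx = 4·π/2 = 2*π;  (4)²·∫cos(x)² dx = 16·π/2 = 8*π;  (1)²·∫sin(x)² dx = 1·π/2 = π/2.
  u² cross terms: 2·(2)·(4)·∫sin(4x)·cos(x) dx = 16·(8/15) = 128/15;  2·(2)·(1)·∫sin(4x)·sin(x) dx = 4·(0) = 0;  2·(4)·(1)·∫cos(x)·sin(x) dx = 8·(0) = 0.
  So ∫_0^π u² dx = 2*π + 8*π + π/2 + 128/15 + 0 + 0 = 128/15 + 21*π/2.
  (u')² squared terms: (-4)²·∫sin(x)² dx = 16·π/2 = 8*π;  (8)²·∫cos(4x)² dx = 64·π/2 = 32*π;  (1)²·∫cos(x)² dx = 1·π/2 = π/2.
  (u')² cross terms: 2·(-4)·(8)·∫sin(x)·cos(4x) dx = -64·(-2/15) = 128/15;  2·(-4)·(1)·∫sin(x)·cos(x) dx = -8·(0) = 0;  2·(8)·(1)·∫cos(4x)·cos(x) dx = 16·(0) = 0.
  So ∫_0^π (u')² dx = 8*π + 32*π + π/2 + 128/15 + 0 + 0 = 128/15 + 81*π/2.
||u||_{H^1}^2 = (128/15 + 21*π/2) + (128/15 + 81*π/2) = 256/15 + 51*π.


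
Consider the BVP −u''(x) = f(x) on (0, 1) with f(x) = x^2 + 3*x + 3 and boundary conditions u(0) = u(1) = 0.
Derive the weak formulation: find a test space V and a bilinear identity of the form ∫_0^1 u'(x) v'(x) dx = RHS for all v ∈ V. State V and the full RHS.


V = H^1_0(0, 1) (so v(0) = v(1) = 0); weak form: ∫_0^1 u'v' dx = ∫_0^1 (x^2 + 3*x + 3) v dx for all v ∈ V.

Multiply both sides by a test function v and integrate from 0 to 1:
  ∫_0^1 −u''(x) v(x) dx = ∫_0^1 f(x) v(x) dx.
Integrate the LHS by parts once:
  ∫_0^1 −u'' v dx = −[u'(x) v(x)]_0^1 + ∫_0^1 u'(x) v'(x) dx.
Thus ∫_0^1 u'(x) v'(x) dx = ∫_0^1 f(x) v(x) dx + [u'(x) v(x)]_0^1.
Choose V so that boundary terms are either known or forced to vanish.
u is Dirichlet: u(0) = u(1) = 0. Let V = H^1_0(0, 1); then v(0) = v(1) = 0, and [u' v]_0^1 = 0.
Weak formulation: find u (satisfying any essential BC) such that ∫_0^1 u'(x) v'(x) dx = ∫_0^1 f v dx for all v ∈ V.
Substituting f(x) = x^2 + 3*x + 3, the right-hand side is ∫_0^1 (x^2 + 3*x + 3) v dx.


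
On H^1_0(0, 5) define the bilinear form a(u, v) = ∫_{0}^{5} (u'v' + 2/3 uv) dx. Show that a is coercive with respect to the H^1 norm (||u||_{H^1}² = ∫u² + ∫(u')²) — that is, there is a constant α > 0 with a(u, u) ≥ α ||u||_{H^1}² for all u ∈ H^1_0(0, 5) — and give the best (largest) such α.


α = (π^2 + 50/3)/(π^2 + 25)

Coercivity of a(·,·) on H^1_0(0, 5) means a(u, u) ≥ α ||u||_{H^1}² for every u ∈ H^1_0.
The interval has length L = 5, and Poincaré/coercivity depend only on L. Here a(u, u) = ∫(u')² + (2/3)·∫u².
Here 0 < c = 2/3 < 1. The condition a(u,u) ≥ α||u||_{H^1}² reads (1−α)∫(u')² ≥ (α−c)∫u². Any admissible α is ≤ 1 (rapidly oscillating u have ∫u²/∫(u')² → 0), and α = 1 would force 0 ≥ (1−c)∫u², impossible since c < 1; so 1−α > 0. By the sharp Poincaré inequality on H^1_0 of an interval of length L, ∫(u')² ≥ (π/L)²∫u² with equality for the first sine mode sin(π(x−x₀)/L) (x₀ the left endpoint), so the inequality holds for all u iff (1−α)(π/L)² ≥ α − c, i.e. α ≤ ((π/L)² + c)/((π/L)² + 1) = (1 + c(L/π)²)/(1 + (L/π)²). With (π/L)² = π^2/25 and c = 2/3, the largest admissible constant is α = ((π/L)² + c)/((π/L)² + 1).
Simplifying, α = (π^2 + 50/3)/(π^2 + 25).


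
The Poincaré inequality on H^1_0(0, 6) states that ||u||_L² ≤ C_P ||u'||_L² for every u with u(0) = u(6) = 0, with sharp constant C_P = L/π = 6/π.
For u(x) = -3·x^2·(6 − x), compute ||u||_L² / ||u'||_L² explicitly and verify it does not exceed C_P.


||u||_L² / ||u'||_L² = 3*sqrt(14)/7 < C_P = 6/π.

u(x) = -3·x^2·(6 − x), so u'(x) = 9*x*(x - 4).
u(x) = -3·x^2·(6 − x) vanishes at x = 0 and x = 6, so u ∈ H^1_0(0, 6). Differentiate via the product rule and integrate the resulting polynomials term by term.
  ∫_0^6 u² dx = ∫_0^6 (9*x^6 - 108*x^5 + 324*x^4) dx. Term by term:
    ∫_0^6 9*x^6 dx = 2519424/7;  ∫_0^6 -108*x^5 dx = -839808;  ∫_0^6 324*x^4 dx = 2519424/5.
  Sum: 2519424/7 − 839808 + 2519424/5 = 839808/35.
  ∫_0^6 (u')² dx = ∫_0^6 (81*x^4 - 648*x^3 + 1296*x^2) dx. Term by term:
    ∫_0^6 81*x^4 dx = 629856/5;  ∫_0^6 -648*x^3 dx = -209952;  ∫_0^6 1296*x^2 dx = 93312.
  Sum: 629856/5 − 209952 + 93312 = 46656/5.
∫_0^6 u² dx = 839808/35, so ||u||_L² = 648*sqrt(70)/35.
∫_0^6 (u')² dx = 46656/5, so ||u'||_L² = 216*sqrt(5)/5.
Ratio ||u||_L² / ||u'||_L² = 3*sqrt(14)/7.
Sharp Poincaré constant on H^1_0(0, 6) is C_P = L/π = 6/π, achieved by sin(π/6·x).
A polynomial bump cannot attain the sharp Poincaré constant (only the first sine eigenfunction does), so the ratio is strictly less than C_P, consistent with ||u||_L² ≤ C_P ||u'||_L².


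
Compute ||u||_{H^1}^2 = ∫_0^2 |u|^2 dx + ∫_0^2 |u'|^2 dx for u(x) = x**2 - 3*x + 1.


||u||_{H^1}^2 = 32/5

The H^1 norm (squared) on an interval (0, L) is
  ||u||_{H^1}^2 = ∫_0^L u(x)^2 dx + ∫_0^L u'(x)^2 dx.
Compute u'(x) = 2*x - 3.
Then u(x)^2 = x**4 - 6*x**3 + 11*x**2 - 6*x + 1 and u'(x)^2 = 4*x**2 - 12*x + 9.
Integrate each monomial from 0 to 2 using ∫_0^2 c·x^n dx = c·2^(n+1)/(n+1):
  ∫_0^2 u(x)^2 dx = ∫_0^2 (x^4 - 6*x^3 + 11*x^2 - 6*x + 1) dx. Term by term:
    ∫_0^2 x^4 dx = 32/5;  ∫_0^2 -6*x^3 dx = -24;  ∫_0^2 11*x^2 dx = 88/3;
    ∫_0^2 -6*x dx = -12;  ∫_0^2 1 dx = 2.
  Sum: 32/5 − 24 + 88/3 − 12 + 2 = 26/15.
  ∫_0^2 u'(x)^2 dx = ∫_0^2 (4*x^2 - 12*x + 9) dx. Term by term:
    ∫_0^2 4*x^2 dx = 32/3;  ∫_0^2 -12*x dx = -24;  ∫_0^2 9 dx = 18.
  Sum: 32/3 − 24 + 18 = 14/3.
Adding: ||u||_{H^1}^2 = 26/15 + 14/3 = 32/5.


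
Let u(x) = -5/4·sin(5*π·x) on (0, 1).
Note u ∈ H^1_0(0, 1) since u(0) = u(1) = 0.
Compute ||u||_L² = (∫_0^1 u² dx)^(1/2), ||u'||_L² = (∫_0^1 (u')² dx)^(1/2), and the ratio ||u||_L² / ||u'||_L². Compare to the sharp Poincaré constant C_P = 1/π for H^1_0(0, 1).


||u||_L² / ||u'||_L² = 1/(5*π) < C_P = 1/π.

u(x) = -5/4·sin(5*π·x), so u'(x) = -25*π*cos(5*π*x)/4.
Writing u(x) = A·sin(kπx/L) with A = -5/4 and k = 5, use ∫_0^L sin²(kπx/L) dx = L/2 and ∫_0^L cos²(kπx/L) dx = L/2.
u² = 25/16·sin²(5*π·x) and (u')² = 625*π^2/16·cos²(5*π·x), and each of sin², cos² integrates to L/2 = 1/2 over (0, 1).
∫_0^1 u² dx = 25/32, so ||u||_L² = 5*sqrt(2)/8.
∫_0^1 (u')² dx = 625*π^2/32, so ||u'||_L² = 25*sqrt(2)*π/8.
Ratio ||u||_L² / ||u'||_L² = 1/(5*π).
Sharp Poincaré constant on H^1_0(0, 1) is C_P = L/π = 1/π, achieved by sin(π·x).
This is the k = 5 harmonic; the ratio L/(kπ) is strictly less than C_P = L/π, consistent with the sharp inequality ||u||_L² ≤ C_P ||u'||_L².


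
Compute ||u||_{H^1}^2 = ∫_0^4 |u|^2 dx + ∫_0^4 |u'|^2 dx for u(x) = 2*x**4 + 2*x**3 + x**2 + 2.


||u||_{H^1}^2 = 137603504/315

The H^1 norm (squared) on an interval (0, L) is
  ||u||_{H^1}^2 = ∫_0^L u(x)^2 dx + ∫_0^L u'(x)^2 dx.
Compute u'(x) = 8*x**3 + 6*x**2 + 2*x.
Then u(x)^2 = 4*x**8 + 8*x**7 + 8*x**6 + 4*x**5 + 9*x**4 + 8*x**3 + 4*x**2 + 4 and u'(x)^2 = 64*x**6 + 96*x**5 + 68*x**4 + 24*x**3 + 4*x**2.
Integrate each monomial from 0 to 4 using ∫_0^4 c·x^n dx = c·4^(n+1)/(n+1):
  ∫_0^4 u(x)^2 dx = ∫_0^4 (4*x^8 + 8*x^7 + 8*x^6 + 4*x^5 + 9*x^4 + 8*x^3 + 4*x^2 + 4) dx. Term by term:
    ∫_0^4 4*x^8 dx = 1048576/9;  ∫_0^4 8*x^7 dx = 65536;  ∫_0^4 8*x^6 dx = 131072/7;
    ∫_0^4 4*x^5 dx = 8192/3;  ∫_0^4 9*x^4 dx = 9216/5;  ∫_0^4 8*x^3 dx = 512;
    ∫_0^4 4*x^2 dx = 256/3;  ∫_0^4 4 dx = 16.
  Sum: 1048576/9 + 65536 + 131072/7 + 8192/3 + 9216/5 + 512 + 256/3 + 16 = 64876208/315.
  ∫_0^4 u'(x)^2 dx = ∫_0^4 (64*x^6 + 96*x^5 + 68*x^4 + 24*x^3 + 4*x^2) dx. Term by term:
    ∫_0^4 64*x^6 dx = 1048576/7;  ∫_0^4 96*x^5 dx = 65536;  ∫_0^4 68*x^4 dx = 69632/5;
    ∫_0^4 24*x^3 dx = 1536;  ∫_0^4 4*x^2 dx = 256/3.
  Sum: 1048576/7 + 65536 + 69632/5 + 1536 + 256/3 = 24242432/105.
Adding: ||u||_{H^1}^2 = 64876208/315 + 24242432/105 = 137603504/315.


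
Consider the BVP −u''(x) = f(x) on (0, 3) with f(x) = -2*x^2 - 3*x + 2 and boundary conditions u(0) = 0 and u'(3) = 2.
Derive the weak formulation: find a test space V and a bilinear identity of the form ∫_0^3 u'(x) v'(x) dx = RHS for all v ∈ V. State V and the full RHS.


V = {v ∈ H^1(0, 3) : v(0) = 0} (test functions vanish at x = 0 where u is specified); weak form: ∫_0^3 u'v' dx = ∫_0^3 (-2*x^2 - 3*x + 2) v dx + 2·v(3) for all v ∈ V.

Multiply both sides by a test function v and integrate from 0 to 3:
  ∫_0^3 −u''(x) v(x) dx = ∫_0^3 f(x) v(x) dx.
Integrate the LHS by parts once:
  ∫_0^3 −u'' v dx = −[u'(x) v(x)]_0^3 + ∫_0^3 u'(x) v'(x) dx.
Thus ∫_0^3 u'(x) v'(x) dx = ∫_0^3 f(x) v(x) dx + [u'(x) v(x)]_0^3.
Choose V so that boundary terms are either known or forced to vanish.
Mixed BC: u(0) = 0 (Dirichlet) and u'(3) = 2 (Neumann). Define V = {v ∈ H^1(0, 3) : v(0) = 0}. Then [u' v]_0^3 = u'(3)·v(3) − u'(0)·0 = 2·v(3).
Weak formulation: find u (satisfying any essential BC) such that ∫_0^3 u'(x) v'(x) dx = ∫_0^3 f v dx + 2·v(3) for all v ∈ V (Dirichlet at 0 absorbed into V; Neumann datum at x = 3 contributes the boundary term).
Substituting f(x) = -2*x^2 - 3*x + 2, the right-hand side is ∫_0^3 (-2*x^2 - 3*x + 2) v dx + 2·v(3).


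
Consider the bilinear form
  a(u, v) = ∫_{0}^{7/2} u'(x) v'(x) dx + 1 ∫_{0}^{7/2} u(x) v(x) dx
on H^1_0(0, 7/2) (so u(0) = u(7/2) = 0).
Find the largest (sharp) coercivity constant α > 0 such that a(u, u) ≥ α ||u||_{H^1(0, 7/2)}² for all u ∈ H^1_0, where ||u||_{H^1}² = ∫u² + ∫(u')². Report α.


α = 1

Coercivity of a(·,·) on H^1_0(0, 7/2) means a(u, u) ≥ α ||u||_{H^1}² for every u ∈ H^1_0.
The interval has length L = 7/2, and Poincaré/coercivity depend only on L. Here a(u, u) = ∫(u')² + (1)·∫u².
Here c = 1 ≥ 1, so a(u,u) = ∫(u')² + c∫u² ≥ ∫(u')² + ∫u² = ||u||_{H^1}², i.e. α = 1 works. No larger α is possible: a(u,u) ≥ α||u||_{H^1}² means (1−α)∫(u')² ≥ (α−c)∫u², and for the modes u_n = sin(nπ(x−x₀)/L) (x₀ the left endpoint) one has ∫u_n²/∫(u_n')² = (L/(nπ))² → 0, so a(u_n,u_n)/||u_n||_{H^1}² → 1. Hence the optimal constant is α = 1.
Therefore α = 1.


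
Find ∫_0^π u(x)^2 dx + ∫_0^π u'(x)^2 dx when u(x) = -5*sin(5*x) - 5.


||u||_{H^1(0,π)}^2 = 20 + 350*π

u'(x) = -25*cos(5*x).
Expand u² and (u')² and integrate term by term on (0, π), using: for integers n ≥ 1, ∫_0^π sin²(nx) dx = ∫_0^π cos²(nx) dx = π/2; for n ≠ n', ∫_0^π sin(nx)sin(n'x) dx = ∫_0^π cos(nx)cos(n'x) dx = 0; and by product-to-sum, ∫_0^π sin(nx)cos(n'x) dx = ½∫_0^π [sin((n+n')x) + sin((n−n')x)] dx, which is 0 when n+n' is even and 2n/(n²−n'²) when n+n' is odd (it need not vanish on (0, π)). For the constant mode: ∫_0^π 1 dx = π, ∫_0^π cos(nx) dx = 0, ∫_0^π sin(nx) dx = (1−(−1)^n)/n.
  u² squared terms: (-5)²·∫1 dx = 25·π = 25*π;  (-5)²·∫sin(5x)² dx = 25·π/2 = 25*π/2.
  u² cross terms: 2·(-5)·(-5)·∫1·sin(5x) dx = 50·(2/5) = 20.
  So ∫_0^π u² dx = 25*π + 25*π/2 + 20 = 20 + 75*π/2.
  (u')² squared terms: (-25)²·∫cos(5x)² dx = 625·π/2 = 625*π/2.
  So ∫_0^π (u')² dx = 625*π/2.
||u||_{H^1}^2 = (20 + 75*π/2) + (625*π/2) = 20 + 350*π.


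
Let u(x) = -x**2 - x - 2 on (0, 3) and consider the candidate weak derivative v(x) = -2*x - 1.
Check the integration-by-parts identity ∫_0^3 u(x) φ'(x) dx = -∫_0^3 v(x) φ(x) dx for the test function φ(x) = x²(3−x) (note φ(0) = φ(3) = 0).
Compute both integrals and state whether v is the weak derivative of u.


LHS = 621/20, RHS = 621/20. Yes, v = u' weakly.

u(x) = -x**2 - x - 2, classical derivative u'(x) = -2*x - 1.
φ(x) = x²(3−x), so φ'(x) = 3*x*(2 - x).
Note φ(0) = φ(3) = 0, so the boundary term u·φ vanishes.
LHS = ∫_0^3 u(x) φ'(x) dx = ∫_0^3 (3*x^4 - 3*x^3 - 12*x) dx. Term by term:
  ∫_0^3 3*x^4 dx = 729/5;  ∫_0^3 -3*x^3 dx = -243/4;  ∫_0^3 -12*x dx = -54.
Sum: 729/5 − 243/4 − 54 = 621/20.
So LHS = 621/20.
∫_0^3 v(x) φ(x) dx = ∫_0^3 (2*x^4 - 5*x^3 - 3*x^2) dx. Term by term:
  ∫_0^3 2*x^4 dx = 486/5;  ∫_0^3 -5*x^3 dx = -405/4;  ∫_0^3 -3*x^2 dx = -27.
Sum: 486/5 − 405/4 − 27 = -621/20.
So RHS = -∫_0^3 v(x) φ(x) dx = 621/20.
LHS = RHS, so the identity holds for this test φ.
Moreover u is smooth here and v(x) = u'(x) = -2*x - 1 pointwise, so the identity holds for every test function. Hence v is the weak derivative of u.


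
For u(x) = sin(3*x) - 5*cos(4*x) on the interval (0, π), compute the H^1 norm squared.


||u||_{H^1(0,π)}^2 = 1020/7 + 435*π/2

u'(x) = 20*sin(4*x) + 3*cos(3*x).
Expand u² and (u')² and integrate term by term on (0, π), using: for integers n ≥ 1, ∫_0^π sin²(nx) dx = ∫_0^π cos²(nx) dx = π/2; for n ≠ n', ∫_0^π sin(nx)sin(n'x) dx = ∫_0^π cos(nx)cos(n'x) dx = 0; and by product-to-sum, ∫_0^π sin(nx)cos(n'x) dx = ½∫_0^π [sin((n+n')x) + sin((n−n')x)] dx, which is 0 when n+n' is even and 2n/(n²−n'²) when n+n' is odd (it need not vanish on (0, π)).
  u² squared terms: (-5)²·∫cos(4x)² dx = 25·π/2 = 25*π/2;  (1)²·∫sin(3x)² dx = 1·π/2 = π/2.
  u² cross terms: 2·(-5)·(1)·∫cos(4x)·sin(3x) dx = -10·(-6/7) = 60/7.
  So ∫_0^π u² dx = 25*π/2 + π/2 + 60/7 = 60/7 + 13*π.
  (u')² squared terms: (3)²·∫cos(3x)² dx = 9·π/2 = 9*π/2;  (20)²·∫sin(4x)² dx = 400·π/2 = 200*π.
  (u')² cross terms: 2·(3)·(20)·∫cos(3x)·sin(4x) dx = 120·(8/7) = 960/7.
  So ∫_0^π (u')² dx = 9*π/2 + 200*π + 960/7 = 960/7 + 409*π/2.
||u||_{H^1}^2 = (60/7 + 13*π) + (960/7 + 409*π/2) = 1020/7 + 435*π/2.


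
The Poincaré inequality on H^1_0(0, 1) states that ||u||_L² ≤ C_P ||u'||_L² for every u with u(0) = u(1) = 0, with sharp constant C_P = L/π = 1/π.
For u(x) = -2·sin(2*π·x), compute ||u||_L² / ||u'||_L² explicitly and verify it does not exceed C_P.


||u||_L² / ||u'||_L² = 1/(2*π) < C_P = 1/π.

u(x) = -2·sin(2*π·x), so u'(x) = -4*π*cos(2*π*x).
Writing u(x) = A·sin(kπx/L) with A = -2 and k = 2, use ∫_0^L sin²(kπx/L) dx = L/2 and ∫_0^L cos²(kπx/L) dx = L/2.
u² = 4·sin²(2*π·x) and (u')² = 16*π^2·cos²(2*π·x), and each of sin², cos² integrates to L/2 = 1/2 over (0, 1).
∫_0^1 u² dx = 2, so ||u||_L² = sqrt(2).
∫_0^1 (u')² dx = 8*π^2, so ||u'||_L² = 2*sqrt(2)*π.
Ratio ||u||_L² / ||u'||_L² = 1/(2*π).
Sharp Poincaré constant on H^1_0(0, 1) is C_P = L/π = 1/π, achieved by sin(π·x).
This is the k = 2 harmonic; the ratio L/(kπ) is strictly less than C_P = L/π, consistent with the sharp inequality ||u||_L² ≤ C_P ||u'||_L².


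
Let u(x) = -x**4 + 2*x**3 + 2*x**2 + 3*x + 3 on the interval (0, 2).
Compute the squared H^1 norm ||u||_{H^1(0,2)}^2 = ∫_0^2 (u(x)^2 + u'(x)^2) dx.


||u||_{H^1}^2 = 103024/315

The H^1 norm (squared) on an interval (0, L) is
  ||u||_{H^1}^2 = ∫_0^L u(x)^2 dx + ∫_0^L u'(x)^2 dx.
Compute u'(x) = -4*x**3 + 6*x**2 + 4*x + 3.
Then u(x)^2 = x**8 - 4*x**7 + 2*x**5 + 10*x**4 + 24*x**3 + 21*x**2 + 18*x + 9 and u'(x)^2 = 16*x**6 - 48*x**5 + 4*x**4 + 24*x**3 + 52*x**2 + 24*x + 9.
Integrate each monomial from 0 to 2 using ∫_0^2 c·x^n dx = c·2^(n+1)/(n+1):
  ∫_0^2 u(x)^2 dx = ∫_0^2 (x^8 - 4*x^7 + 2*x^5 + 10*x^4 + 24*x^3 + 21*x^2 + 18*x + 9) dx. Term by term:
    ∫_0^2 x^8 dx = 512/9;  ∫_0^2 -4*x^7 dx = -128;  ∫_0^2 2*x^5 dx = 64/3;
    ∫_0^2 10*x^4 dx = 64;  ∫_0^2 24*x^3 dx = 96;  ∫_0^2 21*x^2 dx = 56;
    ∫_0^2 18*x dx = 36;  ∫_0^2 9 dx = 18.
  Sum: 512/9 − 128 + 64/3 + 64 + 96 + 56 + 36 + 18 = 1982/9.
  ∫_0^2 u'(x)^2 dx = ∫_0^2 (16*x^6 - 48*x^5 + 4*x^4 + 24*x^3 + 52*x^2 + 24*x + 9) dx. Term by term:
    ∫_0^2 16*x^6 dx = 2048/7;  ∫_0^2 -48*x^5 dx = -512;  ∫_0^2 4*x^4 dx = 128/5;
    ∫_0^2 24*x^3 dx = 96;  ∫_0^2 52*x^2 dx = 416/3;  ∫_0^2 24*x dx = 48;
    ∫_0^2 9 dx = 18.
  Sum: 2048/7 − 512 + 128/5 + 96 + 416/3 + 48 + 18 = 11218/105.
Adding: ||u||_{H^1}^2 = 1982/9 + 11218/105 = 103024/315.


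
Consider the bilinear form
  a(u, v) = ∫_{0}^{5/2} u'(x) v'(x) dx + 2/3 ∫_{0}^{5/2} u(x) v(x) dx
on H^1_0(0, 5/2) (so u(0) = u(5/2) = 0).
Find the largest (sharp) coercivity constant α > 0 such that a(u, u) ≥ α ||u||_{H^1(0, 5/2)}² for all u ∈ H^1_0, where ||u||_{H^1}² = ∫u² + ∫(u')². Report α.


α = 2*(25 + 6*π^2)/(3*(25 + 4*π^2))

Coercivity of a(·,·) on H^1_0(0, 5/2) means a(u, u) ≥ α ||u||_{H^1}² for every u ∈ H^1_0.
The interval has length L = 5/2, and Poincaré/coercivity depend only on L. Here a(u, u) = ∫(u')² + (2/3)·∫u².
Here 0 < c = 2/3 < 1. The condition a(u,u) ≥ α||u||_{H^1}² reads (1−α)∫(u')² ≥ (α−c)∫u². Any admissible α is ≤ 1 (rapidly oscillating u have ∫u²/∫(u')² → 0), and α = 1 would force 0 ≥ (1−c)∫u², impossible since c < 1; so 1−α > 0. By the sharp Poincaré inequality on H^1_0 of an interval of length L, ∫(u')² ≥ (π/L)²∫u² with equality for the first sine mode sin(π(x−x₀)/L) (x₀ the left endpoint), so the inequality holds for all u iff (1−α)(π/L)² ≥ α − c, i.e. α ≤ ((π/L)² + c)/((π/L)² + 1) = (1 + c(L/π)²)/(1 + (L/π)²). With (π/L)² = 4*π^2/25 and c = 2/3, the largest admissible constant is α = ((π/L)² + c)/((π/L)² + 1).
Simplifying, α = 2*(25 + 6*π^2)/(3*(25 + 4*π^2)).


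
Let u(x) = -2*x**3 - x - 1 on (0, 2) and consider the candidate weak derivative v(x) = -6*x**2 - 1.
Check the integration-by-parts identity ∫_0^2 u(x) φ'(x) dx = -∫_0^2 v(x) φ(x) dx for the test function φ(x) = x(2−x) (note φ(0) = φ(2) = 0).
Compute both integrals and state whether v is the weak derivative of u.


LHS = 164/15, RHS = 164/15. Yes, v = u' weakly.

u(x) = -2*x**3 - x - 1, classical derivative u'(x) = -6*x**2 - 1.
φ(x) = x(2−x), so φ'(x) = 2 - 2*x.
Note φ(0) = φ(2) = 0, so the boundary term u·φ vanishes.
LHS = ∫_0^2 u(x) φ'(x) dx = ∫_0^2 (4*x^4 - 4*x^3 + 2*x^2 - 2) dx. Term by term:
  ∫_0^2 4*x^4 dx = 128/5;  ∫_0^2 -4*x^3 dx = -16;  ∫_0^2 2*x^2 dx = 16/3;
  ∫_0^2 -2 dx = -4.
Sum: 128/5 − 16 + 16/3 − 4 = 164/15.
So LHS = 164/15.
∫_0^2 v(x) φ(x) dx = ∫_0^2 (6*x^4 - 12*x^3 + x^2 - 2*x) dx. Term by term:
  ∫_0^2 6*x^4 dx = 192/5;  ∫_0^2 -12*x^3 dx = -48;  ∫_0^2 x^2 dx = 8/3;
  ∫_0^2 -2*x dx = -4.
Sum: 192/5 − 48 + 8/3 − 4 = -164/15.
So RHS = -∫_0^2 v(x) φ(x) dx = 164/15.
LHS = RHS, so the identity holds for this test φ.
Moreover u is smooth here and v(x) = u'(x) = -6*x**2 - 1 pointwise, so the identity holds for every test function. Hence v is the weak derivative of u.


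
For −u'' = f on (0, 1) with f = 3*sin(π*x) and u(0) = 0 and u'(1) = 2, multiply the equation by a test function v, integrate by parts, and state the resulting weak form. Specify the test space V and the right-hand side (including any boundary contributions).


V = {v ∈ H^1(0, 1) : v(0) = 0} (test functions vanish at x = 0 where u is specified); weak form: ∫_0^1 u'v' dx = ∫_0^1 (3*sin(π*x)) v dx + 2·v(1) for all v ∈ V.

Multiply both sides by a test function v and integrate from 0 to 1:
  ∫_0^1 −u''(x) v(x) dx = ∫_0^1 f(x) v(x) dx.
Integrate the LHS by parts once:
  ∫_0^1 −u'' v dx = −[u'(x) v(x)]_0^1 + ∫_0^1 u'(x) v'(x) dx.
Thus ∫_0^1 u'(x) v'(x) dx = ∫_0^1 f(x) v(x) dx + [u'(x) v(x)]_0^1.
Choose V so that boundary terms are either known or forced to vanish.
Mixed BC: u(0) = 0 (Dirichlet) and u'(1) = 2 (Neumann). Define V = {v ∈ H^1(0, 1) : v(0) = 0}. Then [u' v]_0^1 = u'(1)·v(1) − u'(0)·0 = 2·v(1).
Weak formulation: find u (satisfying any essential BC) such that ∫_0^1 u'(x) v'(x) dx = ∫_0^1 f v dx + 2·v(1) for all v ∈ V (Dirichlet at 0 absorbed into V; Neumann datum at x = 1 contributes the boundary term).
Substituting f(x) = 3*sin(π*x), the right-hand side is ∫_0^1 (3*sin(π*x)) v dx + 2·v(1).


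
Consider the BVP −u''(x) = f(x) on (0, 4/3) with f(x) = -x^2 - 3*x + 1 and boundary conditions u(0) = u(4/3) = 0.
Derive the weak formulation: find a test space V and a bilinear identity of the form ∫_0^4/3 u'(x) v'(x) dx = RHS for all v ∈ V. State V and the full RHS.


V = H^1_0(0, 4/3) (so v(0) = v(4/3) = 0); weak form: ∫_0^4/3 u'v' dx = ∫_0^4/3 (-x^2 - 3*x + 1) v dx for all v ∈ V.

Multiply both sides by a test function v and integrate from 0 to 4/3:
  ∫_0^4/3 −u''(x) v(x) dx = ∫_0^4/3 f(x) v(x) dx.
Integrate the LHS by parts once:
  ∫_0^4/3 −u'' v dx = −[u'(x) v(x)]_0^4/3 + ∫_0^4/3 u'(x) v'(x) dx.
Thus ∫_0^4/3 u'(x) v'(x) dx = ∫_0^4/3 f(x) v(x) dx + [u'(x) v(x)]_0^4/3.
Choose V so that boundary terms are either known or forced to vanish.
u is Dirichlet: u(0) = u(4/3) = 0. Let V = H^1_0(0, 4/3); then v(0) = v(4/3) = 0, and [u' v]_0^4/3 = 0.
Weak formulation: find u (satisfying any essential BC) such that ∫_0^4/3 u'(x) v'(x) dx = ∫_0^4/3 f v dx for all v ∈ V.
Substituting f(x) = -x^2 - 3*x + 1, the right-hand side is ∫_0^4/3 (-x^2 - 3*x + 1) v dx.
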